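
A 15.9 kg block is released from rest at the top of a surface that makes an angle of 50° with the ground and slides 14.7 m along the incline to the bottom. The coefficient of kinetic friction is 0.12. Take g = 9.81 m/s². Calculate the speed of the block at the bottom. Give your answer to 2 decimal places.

The weight component along the incline is mg sin 50° = 119.487 N and the normal force is N = mg cos 50° = 100.261 N.
Friction up the slope is f = μN = 0.12 × 100.261 = 12.031 N, so the net downslope force is 119.487 − 12.031 = 107.456 N and a = 107.456 / 15.9 = 6.7582 m/s².
Starting from rest over a distance of 14.7 m, v² = 2aL = 2 × 6.7582 × 14.7 = 198.6911, so v = 14.0958 m/s.

14.10 m/s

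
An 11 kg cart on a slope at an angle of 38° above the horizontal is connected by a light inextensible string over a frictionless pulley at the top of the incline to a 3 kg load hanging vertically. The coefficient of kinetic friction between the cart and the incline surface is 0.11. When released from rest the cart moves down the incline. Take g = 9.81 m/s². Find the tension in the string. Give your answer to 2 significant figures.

35 N

For the cart on the incline: the weight component along the slope is m₁g sin 38° = 11 × 9.81 × 0.6157 = 66.440 N and the normal force is N = m₁g cos 38° = 85.034 N.
Kinetic friction opposes the cart's motion down the incline: f = μN = 0.11 × 85.034 = 9.354 N acting up the slope.
Newton's second law for the cart (down-slope positive): 66.440 − 9.354 − T = 11 a. For the hanging load (upward positive): T − 3 × 9.81 = 3 a.
Adding the two equations eliminates T: 27.656 = 14 a, so a = 1.9754 m/s².
Then from the hanging load's equation, T = 3 × (9.81 + 1.9754) = 35.356 N.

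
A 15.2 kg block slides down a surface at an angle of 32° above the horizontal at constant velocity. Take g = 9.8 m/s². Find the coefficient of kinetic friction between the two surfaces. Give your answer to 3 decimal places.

0.625

At constant velocity the net force along the incline is zero: mg sin 32° = μ mg cos 32°.
So μ = tan 32° = 0.5299 / 0.8480 = 0.6249.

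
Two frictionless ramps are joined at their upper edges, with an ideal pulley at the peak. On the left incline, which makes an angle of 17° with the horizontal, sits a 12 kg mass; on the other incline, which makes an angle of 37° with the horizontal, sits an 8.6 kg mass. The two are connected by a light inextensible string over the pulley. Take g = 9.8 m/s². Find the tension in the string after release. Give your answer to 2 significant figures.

Resolve each weight along its own incline: the 12 kg mass has component 12 × 9.8 × sin 17° = 34.383 N down its slope, and the 8.6 kg mass has 8.6 × 9.8 × sin 37° = 50.721 N down its slope.
The 8.6 kg side's 50.721 N exceeds the other side's 34.383 N, so that mass slides down and the 12 kg mass slides up. Taking that direction as positive, Newton's second law for the whole system gives 50.721 − 34.383 = (12 + 8.6) a, so a = 16.338 / 20.6 = 0.7931 m/s².
For the 12 kg mass (up-slope positive): T − 34.383 = 12 × 0.7931, so T = 43.900 N.

44 N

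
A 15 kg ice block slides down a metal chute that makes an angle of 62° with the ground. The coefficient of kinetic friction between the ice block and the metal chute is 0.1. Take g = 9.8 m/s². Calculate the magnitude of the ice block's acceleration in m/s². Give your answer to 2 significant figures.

Resolving the weight along the incline: the component pulling the ice block down the slope is mg sin 62° = 15 × 9.8 × 0.8829 = 129.786 N, and the normal force is N = mg cos 62° = 15 × 9.8 × 0.4695 = 69.016 N.
Kinetic friction acts up the slope with magnitude f = μN = 0.1 × 69.016 = 6.902 N.
Net force along the incline is 129.786 − 6.902 = 122.884 N, so a = 122.884 / 15 = 8.1923 m/s².

8.2 m/s²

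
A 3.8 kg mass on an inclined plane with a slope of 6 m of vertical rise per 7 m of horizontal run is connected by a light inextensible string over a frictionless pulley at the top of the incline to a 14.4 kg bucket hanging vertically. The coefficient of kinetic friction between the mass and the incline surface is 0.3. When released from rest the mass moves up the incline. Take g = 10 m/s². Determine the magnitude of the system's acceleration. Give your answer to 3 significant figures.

For the mass on the incline: the weight component along the slope is m₁g sin 40.60° = 3.8 × 10 × 0.6508 = 24.730 N and the normal force is N = m₁g cos 40.60° = 28.852 N.
Kinetic friction opposes the mass's motion up the incline: f = μN = 0.3 × 28.852 = 8.656 N acting down the slope.
Newton's second law for the mass (up-slope positive): T − 24.730 − 8.656 = 3.8 a. For the hanging bucket (downward positive): 14.4 × 10 − T = 14.4 a.
Adding the two equations eliminates T: 110.614 = 18.2 a, so a = 6.0777 m/s².

6.08 m/s²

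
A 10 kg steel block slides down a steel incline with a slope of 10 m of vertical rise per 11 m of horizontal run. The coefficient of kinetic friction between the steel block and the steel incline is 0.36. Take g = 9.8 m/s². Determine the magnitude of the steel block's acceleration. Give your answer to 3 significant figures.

Resolving the weight along the incline: the component pulling the steel block down the slope is mg sin 42.27° = 10 × 9.8 × 0.6727 = 65.925 N, and the normal force is N = mg cos 42.27° = 10 × 9.8 × 0.7399 = 72.510 N.
Kinetic friction acts up the slope with magnitude f = μN = 0.36 × 72.510 = 26.104 N.
Net force along the incline is 65.925 − 26.104 = 39.821 N, so a = 39.821 / 10 = 3.9821 m/s².

3.98 m/s²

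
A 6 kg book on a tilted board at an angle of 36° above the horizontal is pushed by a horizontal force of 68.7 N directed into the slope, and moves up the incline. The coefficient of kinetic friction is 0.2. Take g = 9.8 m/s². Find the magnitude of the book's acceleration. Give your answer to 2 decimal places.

0.57 m/s²

The horizontal push has components F cos 36° = 68.7 × 0.8090 = 55.578 N up the incline and F sin 36° = 68.7 × 0.5878 = 40.382 N pressing into the surface.
The normal force is therefore N = mg cos 36° + F sin 36° = 47.569 + 40.382 = 87.951 N, and kinetic friction down the slope is μN = 0.2 × 87.951 = 17.590 N.
Along the incline: F cos 36° − mg sin 36° − μN = ma, so 55.578 − 34.563 − 17.590 = 6 a, giving a = 0.5708 m/s².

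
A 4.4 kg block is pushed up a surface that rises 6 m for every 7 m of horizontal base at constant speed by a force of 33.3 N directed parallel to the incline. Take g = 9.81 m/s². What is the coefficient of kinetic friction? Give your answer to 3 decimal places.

0.159

At constant speed ΣF = 0 along the incline. The applied 33.3 N acts up the slope; the weight component mg sin 40.60° = 28.091 N and kinetic friction μN both act down the slope.
So 33.3 = 28.091 + μ × 32.773, giving μ = (33.3 − 28.091) / 32.773 = 0.1589.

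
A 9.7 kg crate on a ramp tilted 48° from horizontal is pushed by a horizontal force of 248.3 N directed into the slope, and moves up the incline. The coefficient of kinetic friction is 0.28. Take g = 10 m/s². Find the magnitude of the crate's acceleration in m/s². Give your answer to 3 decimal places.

The horizontal push has components F cos 48° = 248.3 × 0.6691 = 166.138 N up the incline and F sin 48° = 248.3 × 0.7431 = 184.512 N pressing into the surface.
The normal force is therefore N = mg cos 48° + F sin 48° = 64.903 + 184.512 = 249.415 N, and kinetic friction down the slope is μN = 0.28 × 249.415 = 69.836 N.
Along the incline: F cos 48° − mg sin 48° − μN = ma, so 166.138 − 72.081 − 69.836 = 9.7 a, giving a = 2.4970 m/s².

2.497 m/s²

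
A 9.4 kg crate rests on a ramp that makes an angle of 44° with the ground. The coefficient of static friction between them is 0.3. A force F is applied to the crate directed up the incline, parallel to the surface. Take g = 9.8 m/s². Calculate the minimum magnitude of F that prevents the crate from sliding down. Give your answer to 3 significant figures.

The normal force is N = mg cos 44° = 66.266 N. With F at its minimum the crate is on the verge of sliding down, so static friction is at its maximum μ_s N = 0.3 × 66.266 = 19.880 N and acts up the slope.
Equilibrium along the incline: F + μ_s N = mg sin 44°, so F = 63.992 − 19.880 = 44.112 N.

44.1 N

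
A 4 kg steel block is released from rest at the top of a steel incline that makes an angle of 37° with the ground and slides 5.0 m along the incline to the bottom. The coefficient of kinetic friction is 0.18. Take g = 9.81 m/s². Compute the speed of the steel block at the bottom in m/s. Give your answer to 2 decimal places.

The weight component along the incline is mg sin 37° = 23.615 N and the normal force is N = mg cos 37° = 31.338 N.
Friction up the slope is f = μN = 0.18 × 31.338 = 5.641 N, so the net downslope force is 23.615 − 5.641 = 17.974 N and a = 17.974 / 4 = 4.4935 m/s².
Starting from rest over a distance of 5.0 m, v² = 2aL = 2 × 4.4935 × 5.0 = 44.9350, so v = 6.7034 m/s.

6.70 m/s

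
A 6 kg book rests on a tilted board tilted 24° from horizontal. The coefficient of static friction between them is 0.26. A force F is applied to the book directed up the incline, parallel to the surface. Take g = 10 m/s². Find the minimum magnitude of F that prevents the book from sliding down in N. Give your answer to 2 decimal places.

10.15 N

The normal force is N = mg cos 24° = 54.813 N. With F at its minimum the book is on the verge of sliding down, so static friction is at its maximum μ_s N = 0.26 × 54.813 = 14.251 N and acts up the slope.
Equilibrium along the incline: F + μ_s N = mg sin 24°, so F = 24.404 − 14.251 = 10.153 N.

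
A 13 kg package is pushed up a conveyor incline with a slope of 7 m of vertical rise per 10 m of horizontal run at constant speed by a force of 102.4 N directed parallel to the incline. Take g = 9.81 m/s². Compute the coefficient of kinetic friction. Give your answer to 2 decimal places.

At constant speed ΣF = 0 along the incline. The applied 102.4 N acts up the slope; the weight component mg sin 34.99° = 73.134 N and kinetic friction μN both act down the slope.
So 102.4 = 73.134 + μ × 104.477, giving μ = (102.4 − 73.134) / 104.477 = 0.2801.

0.28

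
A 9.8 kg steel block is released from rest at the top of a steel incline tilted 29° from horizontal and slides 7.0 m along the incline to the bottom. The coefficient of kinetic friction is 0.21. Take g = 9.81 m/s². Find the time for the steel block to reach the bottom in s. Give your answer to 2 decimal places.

The weight component along the incline is mg sin 29° = 46.609 N and the normal force is N = mg cos 29° = 84.084 N.
Friction up the slope is f = μN = 0.21 × 84.084 = 17.658 N, so the net downslope force is 46.609 − 17.658 = 28.951 N and a = 28.951 / 9.8 = 2.9542 m/s².
Starting from rest, L = ½at², so t = √(2L/a) = √(2 × 7.0 / 2.9542) = 2.1769 s.

2.18 s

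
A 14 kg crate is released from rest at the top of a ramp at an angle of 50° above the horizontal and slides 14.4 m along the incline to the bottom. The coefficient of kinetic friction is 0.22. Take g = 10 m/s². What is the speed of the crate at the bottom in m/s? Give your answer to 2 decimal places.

13.41 m/s

The weight component along the incline is mg sin 50° = 107.246 N and the normal force is N = mg cos 50° = 89.990 N.
Friction up the slope is f = μN = 0.22 × 89.990 = 19.798 N, so the net downslope force is 107.246 − 19.798 = 87.448 N and a = 87.448 / 14 = 6.2463 m/s².
Starting from rest over a distance of 14.4 m, v² = 2aL = 2 × 6.2463 × 14.4 = 179.8934, so v = 13.4124 m/s.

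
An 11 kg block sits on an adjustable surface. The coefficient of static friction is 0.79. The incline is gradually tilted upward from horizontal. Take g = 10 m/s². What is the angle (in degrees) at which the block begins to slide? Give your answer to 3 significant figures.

At the threshold of sliding, static friction is at its maximum μ_s N and exactly balances the weight component along the incline: mg sin θ = μ_s mg cos θ.
Hence tan θ = μ_s = 0.79, so θ = arctan(0.79) = 38.3087°.

38.3°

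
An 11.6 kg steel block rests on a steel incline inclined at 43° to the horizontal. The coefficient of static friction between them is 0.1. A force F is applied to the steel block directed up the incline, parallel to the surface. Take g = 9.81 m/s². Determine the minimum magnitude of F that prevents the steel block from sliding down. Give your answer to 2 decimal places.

The normal force is N = mg cos 43° = 83.225 N. With F at its minimum the steel block is on the verge of sliding down, so static friction is at its maximum μ_s N = 0.1 × 83.225 = 8.322 N and acts up the slope.
Equilibrium along the incline: F + μ_s N = mg sin 43°, so F = 77.609 − 8.322 = 69.287 N.

69.29 N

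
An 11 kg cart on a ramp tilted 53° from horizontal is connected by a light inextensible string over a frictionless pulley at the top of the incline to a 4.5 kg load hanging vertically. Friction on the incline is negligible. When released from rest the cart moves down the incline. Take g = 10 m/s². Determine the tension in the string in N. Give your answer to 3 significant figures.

57.4 N

For the cart on the incline: the weight component along the slope is m₁g sin 53° = 11 × 10 × 0.7986 = 87.846 N and the normal force is N = m₁g cos 53° = 66.200 N.
Newton's second law for the cart (down-slope positive): 87.846 − T = 11 a. For the hanging load (upward positive): T − 4.5 × 10 = 4.5 a.
Adding the two equations eliminates T: 42.846 = 15.5 a, so a = 2.7643 m/s².
Then from the hanging load's equation, T = 4.5 × (10 + 2.7643) = 57.439 N.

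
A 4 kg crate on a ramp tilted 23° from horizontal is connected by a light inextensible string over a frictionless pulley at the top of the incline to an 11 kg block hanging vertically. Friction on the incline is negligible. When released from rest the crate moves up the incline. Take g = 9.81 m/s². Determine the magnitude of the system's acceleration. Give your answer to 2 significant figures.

6.2 m/s²

For the crate on the incline: the weight component along the slope is m₁g sin 23° = 4 × 9.81 × 0.3907 = 15.331 N and the normal force is N = m₁g cos 23° = 36.121 N.
Newton's second law for the crate (up-slope positive): T − 15.331 = 4 a. For the hanging block (downward positive): 11 × 9.81 − T = 11 a.
Adding the two equations eliminates T: 92.579 = 15 a, so a = 6.1719 m/s².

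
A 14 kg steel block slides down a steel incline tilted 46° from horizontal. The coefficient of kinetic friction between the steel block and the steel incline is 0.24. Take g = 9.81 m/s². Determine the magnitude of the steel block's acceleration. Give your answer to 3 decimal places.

5.421 m/s²

Resolving the weight along the incline: the component pulling the steel block down the slope is mg sin 46° = 14 × 9.81 × 0.7193 = 98.789 N, and the normal force is N = mg cos 46° = 14 × 9.81 × 0.6947 = 95.410 N.
Kinetic friction acts up the slope with magnitude f = μN = 0.24 × 95.410 = 22.898 N.
Net force along the incline is 98.789 − 22.898 = 75.891 N, so a = 75.891 / 14 = 5.4208 m/s².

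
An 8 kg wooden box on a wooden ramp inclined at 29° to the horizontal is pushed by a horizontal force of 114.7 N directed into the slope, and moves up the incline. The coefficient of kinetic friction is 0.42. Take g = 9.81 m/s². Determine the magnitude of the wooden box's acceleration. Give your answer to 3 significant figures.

1.26 m/s²

The horizontal push has components F cos 29° = 114.7 × 0.8746 = 100.317 N up the incline and F sin 29° = 114.7 × 0.4848 = 55.607 N pressing into the surface.
The normal force is therefore N = mg cos 29° + F sin 29° = 68.639 + 55.607 = 124.246 N, and kinetic friction down the slope is μN = 0.42 × 124.246 = 52.183 N.
Along the incline: F cos 29° − mg sin 29° − μN = ma, so 100.317 − 38.047 − 52.183 = 8 a, giving a = 1.2609 m/s².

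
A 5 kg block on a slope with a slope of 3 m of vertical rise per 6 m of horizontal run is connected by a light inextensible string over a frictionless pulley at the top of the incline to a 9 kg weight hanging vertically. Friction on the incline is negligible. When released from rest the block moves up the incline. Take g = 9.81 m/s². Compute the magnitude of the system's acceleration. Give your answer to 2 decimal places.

For the block on the incline: the weight component along the slope is m₁g sin 26.57° = 5 × 9.81 × 0.4472 = 21.935 N and the normal force is N = m₁g cos 26.57° = 43.872 N.
Newton's second law for the block (up-slope positive): T − 21.935 = 5 a. For the hanging weight (downward positive): 9 × 9.81 − T = 9 a.
Adding the two equations eliminates T: 66.355 = 14 a, so a = 4.7396 m/s².

4.74 m/s²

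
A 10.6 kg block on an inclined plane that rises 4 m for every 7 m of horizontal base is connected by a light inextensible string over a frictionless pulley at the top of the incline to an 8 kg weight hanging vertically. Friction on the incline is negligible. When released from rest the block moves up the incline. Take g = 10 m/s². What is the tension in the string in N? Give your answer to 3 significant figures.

For the block on the incline: the weight component along the slope is m₁g sin 29.74° = 10.6 × 10 × 0.4961 = 52.587 N and the normal force is N = m₁g cos 29.74° = 92.034 N.
Newton's second law for the block (up-slope positive): T − 52.587 = 10.6 a. For the hanging weight (downward positive): 8 × 10 − T = 8 a.
Adding the two equations eliminates T: 27.413 = 18.6 a, so a = 1.4738 m/s².
Then from the hanging weight's equation, T = 8 × (10 − 1.4738) = 68.210 N.

68.2 N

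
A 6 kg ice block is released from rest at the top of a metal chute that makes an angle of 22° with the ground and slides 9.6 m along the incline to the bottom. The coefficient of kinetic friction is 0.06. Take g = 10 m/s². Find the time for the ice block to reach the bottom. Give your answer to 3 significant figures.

2.45 s

The weight component along the incline is mg sin 22° = 22.476 N and the normal force is N = mg cos 22° = 55.631 N.
Friction up the slope is f = μN = 0.06 × 55.631 = 3.338 N, so the net downslope force is 22.476 − 3.338 = 19.138 N and a = 19.138 / 6 = 3.1897 m/s².
Starting from rest, L = ½at², so t = √(2L/a) = √(2 × 9.6 / 3.1897) = 2.4534 s.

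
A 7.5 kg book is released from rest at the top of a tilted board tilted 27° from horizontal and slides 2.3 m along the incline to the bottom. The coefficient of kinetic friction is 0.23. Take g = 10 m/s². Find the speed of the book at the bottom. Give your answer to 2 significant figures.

The weight component along the incline is mg sin 27° = 34.049 N and the normal force is N = mg cos 27° = 66.825 N.
Friction up the slope is f = μN = 0.23 × 66.825 = 15.370 N, so the net downslope force is 34.049 − 15.370 = 18.679 N and a = 18.679 / 7.5 = 2.4905 m/s².
Starting from rest over a distance of 2.3 m, v² = 2aL = 2 × 2.4905 × 2.3 = 11.4563, so v = 3.3847 m/s.

3.4 m/s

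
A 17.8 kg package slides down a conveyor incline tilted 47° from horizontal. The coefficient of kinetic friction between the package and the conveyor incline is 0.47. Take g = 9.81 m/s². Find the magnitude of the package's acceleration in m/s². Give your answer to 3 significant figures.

4.03 m/s²

Resolving the weight along the incline: the component pulling the package down the slope is mg sin 47° = 17.8 × 9.81 × 0.7314 = 127.716 N, and the normal force is N = mg cos 47° = 17.8 × 9.81 × 0.6820 = 119.089 N.
Kinetic friction acts up the slope with magnitude f = μN = 0.47 × 119.089 = 55.972 N.
Net force along the incline is 127.716 − 55.972 = 71.744 N, so a = 71.744 / 17.8 = 4.0306 m/s².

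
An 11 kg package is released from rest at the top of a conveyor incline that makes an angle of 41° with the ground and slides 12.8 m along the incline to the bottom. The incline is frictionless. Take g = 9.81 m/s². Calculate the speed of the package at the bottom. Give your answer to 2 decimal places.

12.84 m/s

The weight component along the incline is mg sin 41° = 70.795 N and the normal force is N = mg cos 41° = 81.441 N.
With no friction, a = g sin 41° = 6.4359 m/s².
Starting from rest over a distance of 12.8 m, v² = 2aL = 2 × 6.4359 × 12.8 = 164.7590, so v = 12.8358 m/s.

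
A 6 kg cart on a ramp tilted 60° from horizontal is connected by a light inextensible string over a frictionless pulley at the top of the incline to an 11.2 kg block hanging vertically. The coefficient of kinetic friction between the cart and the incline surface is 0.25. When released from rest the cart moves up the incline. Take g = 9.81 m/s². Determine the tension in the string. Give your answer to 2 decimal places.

For the cart on the incline: the weight component along the slope is m₁g sin 60° = 6 × 9.81 × 0.8660 = 50.973 N and the normal force is N = m₁g cos 60° = 29.430 N.
Kinetic friction opposes the cart's motion up the incline: f = μN = 0.25 × 29.430 = 7.357 N acting down the slope.
Newton's second law for the cart (up-slope positive): T − 50.973 − 7.357 = 6 a. For the hanging block (downward positive): 11.2 × 9.81 − T = 11.2 a.
Adding the two equations eliminates T: 51.542 = 17.2 a, so a = 2.9966 m/s².
Then from the hanging block's equation, T = 11.2 × (9.81 − 2.9966) = 76.310 N.

76.31 N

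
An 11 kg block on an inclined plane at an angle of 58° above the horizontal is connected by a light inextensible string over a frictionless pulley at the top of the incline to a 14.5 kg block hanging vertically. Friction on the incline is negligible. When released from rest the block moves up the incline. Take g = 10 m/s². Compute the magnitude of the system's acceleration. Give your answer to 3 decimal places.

For the block on the incline: the weight component along the slope is m₁g sin 58° = 11 × 10 × 0.8480 = 93.280 N and the normal force is N = m₁g cos 58° = 58.291 N.
Newton's second law for the block (up-slope positive): T − 93.280 = 11 a. For the hanging block (downward positive): 14.5 × 10 − T = 14.5 a.
Adding the two equations eliminates T: 51.720 = 25.5 a, so a = 2.0282 m/s².

2.028 m/s²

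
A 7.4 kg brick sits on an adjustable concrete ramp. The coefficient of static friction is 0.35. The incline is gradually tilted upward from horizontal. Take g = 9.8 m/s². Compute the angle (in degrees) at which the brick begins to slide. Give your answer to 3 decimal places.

At the threshold of sliding, static friction is at its maximum μ_s N and exactly balances the weight component along the incline: mg sin θ = μ_s mg cos θ.
Hence tan θ = μ_s = 0.35, so θ = arctan(0.35) = 19.2900°.

19.290°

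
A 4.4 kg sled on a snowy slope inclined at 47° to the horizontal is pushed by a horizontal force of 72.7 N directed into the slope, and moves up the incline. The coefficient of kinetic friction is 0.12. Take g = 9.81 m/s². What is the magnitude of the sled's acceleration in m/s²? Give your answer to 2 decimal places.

The horizontal push has components F cos 47° = 72.7 × 0.6820 = 49.581 N up the incline and F sin 47° = 72.7 × 0.7314 = 53.173 N pressing into the surface.
The normal force is therefore N = mg cos 47° + F sin 47° = 29.438 + 53.173 = 82.611 N, and kinetic friction down the slope is μN = 0.12 × 82.611 = 9.913 N.
Along the incline: F cos 47° − mg sin 47° − μN = ma, so 49.581 − 31.570 − 9.913 = 4.4 a, giving a = 1.8405 m/s².

1.84 m/s²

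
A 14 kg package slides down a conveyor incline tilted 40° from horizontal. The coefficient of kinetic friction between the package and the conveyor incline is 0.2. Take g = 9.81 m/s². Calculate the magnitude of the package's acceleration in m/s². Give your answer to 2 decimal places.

Resolving the weight along the incline: the component pulling the package down the slope is mg sin 40° = 14 × 9.81 × 0.6428 = 88.282 N, and the normal force is N = mg cos 40° = 14 × 9.81 × 0.7660 = 105.202 N.
Kinetic friction acts up the slope with magnitude f = μN = 0.2 × 105.202 = 21.040 N.
Net force along the incline is 88.282 − 21.040 = 67.242 N, so a = 67.242 / 14 = 4.8030 m/s².

4.80 m/s²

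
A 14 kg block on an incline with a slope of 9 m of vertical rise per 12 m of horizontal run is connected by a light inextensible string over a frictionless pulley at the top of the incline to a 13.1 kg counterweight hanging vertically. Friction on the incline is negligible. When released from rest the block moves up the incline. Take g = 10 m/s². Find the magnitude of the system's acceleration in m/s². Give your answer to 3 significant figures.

1.73 m/s²

For the block on the incline: the weight component along the slope is m₁g sin 36.87° = 14 × 10 × 0.6000 = 84.000 N and the normal force is N = m₁g cos 36.87° = 112.000 N.
Newton's second law for the block (up-slope positive): T − 84.000 = 14 a. For the hanging counterweight (downward positive): 13.1 × 10 − T = 13.1 a.
Adding the two equations eliminates T: 47.000 = 27.1 a, so a = 1.7343 m/s².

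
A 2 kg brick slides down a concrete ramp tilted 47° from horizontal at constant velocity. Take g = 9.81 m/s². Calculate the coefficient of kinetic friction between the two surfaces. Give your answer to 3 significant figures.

At constant velocity the net force along the incline is zero: mg sin 47° = μ mg cos 47°.
So μ = tan 47° = 0.7314 / 0.6820 = 1.0724.

1.07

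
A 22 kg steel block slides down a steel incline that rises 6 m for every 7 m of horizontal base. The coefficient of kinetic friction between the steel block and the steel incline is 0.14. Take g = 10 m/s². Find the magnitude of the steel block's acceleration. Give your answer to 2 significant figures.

5.4 m/s²

Resolving the weight along the incline: the component pulling the steel block down the slope is mg sin 40.60° = 22 × 10 × 0.6508 = 143.176 N, and the normal force is N = mg cos 40.60° = 22 × 10 × 0.7593 = 167.046 N.
Kinetic friction acts up the slope with magnitude f = μN = 0.14 × 167.046 = 23.386 N.
Net force along the incline is 143.176 − 23.386 = 119.790 N, so a = 119.790 / 22 = 5.4450 m/s².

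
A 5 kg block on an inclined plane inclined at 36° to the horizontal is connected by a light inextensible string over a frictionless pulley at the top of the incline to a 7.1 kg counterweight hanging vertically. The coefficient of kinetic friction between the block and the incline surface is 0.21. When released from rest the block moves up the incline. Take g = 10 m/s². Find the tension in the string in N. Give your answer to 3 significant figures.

For the block on the incline: the weight component along the slope is m₁g sin 36° = 5 × 10 × 0.5878 = 29.390 N and the normal force is N = m₁g cos 36° = 40.451 N.
Kinetic friction opposes the block's motion up the incline: f = μN = 0.21 × 40.451 = 8.495 N acting down the slope.
Newton's second law for the block (up-slope positive): T − 29.390 − 8.495 = 5 a. For the hanging counterweight (downward positive): 7.1 × 10 − T = 7.1 a.
Adding the two equations eliminates T: 33.115 = 12.1 a, so a = 2.7368 m/s².
Then from the hanging counterweight's equation, T = 7.1 × (10 − 2.7368) = 51.569 N.

51.6 N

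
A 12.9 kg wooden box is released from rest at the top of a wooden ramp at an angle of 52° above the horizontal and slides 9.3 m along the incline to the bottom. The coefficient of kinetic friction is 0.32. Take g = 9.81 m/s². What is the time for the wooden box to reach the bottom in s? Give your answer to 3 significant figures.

The weight component along the incline is mg sin 52° = 99.722 N and the normal force is N = mg cos 52° = 77.911 N.
Friction up the slope is f = μN = 0.32 × 77.911 = 24.932 N, so the net downslope force is 99.722 − 24.932 = 74.790 N and a = 74.790 / 12.9 = 5.7977 m/s².
Starting from rest, L = ½at², so t = √(2L/a) = √(2 × 9.3 / 5.7977) = 1.7911 s.

1.79 s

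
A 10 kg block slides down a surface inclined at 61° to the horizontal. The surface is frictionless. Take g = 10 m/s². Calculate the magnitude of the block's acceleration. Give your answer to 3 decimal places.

Resolving the weight along the incline: the component pulling the block down the slope is mg sin 61° = 10 × 10 × 0.8746 = 87.460 N, and the normal force is N = mg cos 61° = 10 × 10 × 0.4848 = 48.480 N.
With no friction the net force along the incline is 87.460 N, so a = g sin 61° = 87.460 / 10 = 8.7460 m/s².

8.746 m/s²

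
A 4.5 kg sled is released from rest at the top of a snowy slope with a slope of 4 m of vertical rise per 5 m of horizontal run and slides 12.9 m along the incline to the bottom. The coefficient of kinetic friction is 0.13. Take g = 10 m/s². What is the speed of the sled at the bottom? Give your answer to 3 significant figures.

The weight component along the incline is mg sin 38.66° = 28.111 N and the normal force is N = mg cos 38.66° = 35.139 N.
Friction up the slope is f = μN = 0.13 × 35.139 = 4.568 N, so the net downslope force is 28.111 − 4.568 = 23.543 N and a = 23.543 / 4.5 = 5.2318 m/s².
Starting from rest over a distance of 12.9 m, v² = 2aL = 2 × 5.2318 × 12.9 = 134.9804, so v = 11.6181 m/s.

11.6 m/s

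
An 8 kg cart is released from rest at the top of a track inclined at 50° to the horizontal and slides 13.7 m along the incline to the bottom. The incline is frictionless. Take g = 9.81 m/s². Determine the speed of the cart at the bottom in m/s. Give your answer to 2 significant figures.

The weight component along the incline is mg sin 50° = 60.119 N and the normal force is N = mg cos 50° = 50.446 N.
With no friction, a = g sin 50° = 7.5149 m/s².
Starting from rest over a distance of 13.7 m, v² = 2aL = 2 × 7.5149 × 13.7 = 205.9083, so v = 14.3495 m/s.

14 m/s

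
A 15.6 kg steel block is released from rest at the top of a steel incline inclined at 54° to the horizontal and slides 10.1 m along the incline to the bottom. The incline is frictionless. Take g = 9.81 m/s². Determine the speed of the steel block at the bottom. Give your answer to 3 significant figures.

12.7 m/s

The weight component along the incline is mg sin 54° = 123.809 N and the normal force is N = mg cos 54° = 89.952 N.
With no friction, a = g sin 54° = 7.9365 m/s².
Starting from rest over a distance of 10.1 m, v² = 2aL = 2 × 7.9365 × 10.1 = 160.3173, so v = 12.6616 m/s.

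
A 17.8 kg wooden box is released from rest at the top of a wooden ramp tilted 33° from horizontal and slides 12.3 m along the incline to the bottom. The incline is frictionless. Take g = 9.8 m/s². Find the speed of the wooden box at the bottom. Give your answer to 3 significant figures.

The weight component along the incline is mg sin 33° = 95.007 N and the normal force is N = mg cos 33° = 146.298 N.
With no friction, a = g sin 33° = 5.3375 m/s².
Starting from rest over a distance of 12.3 m, v² = 2aL = 2 × 5.3375 × 12.3 = 131.3025, so v = 11.4587 m/s.

11.5 m/s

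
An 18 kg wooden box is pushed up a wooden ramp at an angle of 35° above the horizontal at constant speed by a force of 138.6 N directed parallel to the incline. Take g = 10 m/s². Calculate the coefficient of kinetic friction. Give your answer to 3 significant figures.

At constant speed ΣF = 0 along the incline. The applied 138.6 N acts up the slope; the weight component mg sin 35° = 103.244 N and kinetic friction μN both act down the slope.
So 138.6 = 103.244 + μ × 147.447, giving μ = (138.6 − 103.244) / 147.447 = 0.2398.

0.240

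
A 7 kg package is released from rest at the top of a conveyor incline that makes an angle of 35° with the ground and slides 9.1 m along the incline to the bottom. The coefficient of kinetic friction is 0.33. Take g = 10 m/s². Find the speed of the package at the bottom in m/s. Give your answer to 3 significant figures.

The weight component along the incline is mg sin 35° = 40.150 N and the normal force is N = mg cos 35° = 57.341 N.
Friction up the slope is f = μN = 0.33 × 57.341 = 18.923 N, so the net downslope force is 40.150 − 18.923 = 21.227 N and a = 21.227 / 7 = 3.0324 m/s².
Starting from rest over a distance of 9.1 m, v² = 2aL = 2 × 3.0324 × 9.1 = 55.1897, so v = 7.4290 m/s.

7.43 m/s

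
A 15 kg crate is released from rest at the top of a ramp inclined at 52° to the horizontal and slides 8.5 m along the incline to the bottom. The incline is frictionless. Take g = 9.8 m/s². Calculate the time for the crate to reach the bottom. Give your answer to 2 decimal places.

The weight component along the incline is mg sin 52° = 115.838 N and the normal force is N = mg cos 52° = 90.502 N.
With no friction, a = g sin 52° = 7.7225 m/s².
Starting from rest, L = ½at², so t = √(2L/a) = √(2 × 8.5 / 7.7225) = 1.4837 s.

1.48 s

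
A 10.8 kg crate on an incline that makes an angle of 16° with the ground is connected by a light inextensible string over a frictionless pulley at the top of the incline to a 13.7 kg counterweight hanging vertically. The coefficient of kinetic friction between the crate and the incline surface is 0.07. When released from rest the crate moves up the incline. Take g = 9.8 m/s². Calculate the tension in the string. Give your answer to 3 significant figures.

For the crate on the incline: the weight component along the slope is m₁g sin 16° = 10.8 × 9.8 × 0.2756 = 29.170 N and the normal force is N = m₁g cos 16° = 101.740 N.
Kinetic friction opposes the crate's motion up the incline: f = μN = 0.07 × 101.740 = 7.122 N acting down the slope.
Newton's second law for the crate (up-slope positive): T − 29.170 − 7.122 = 10.8 a. For the hanging counterweight (downward positive): 13.7 × 9.8 − T = 13.7 a.
Adding the two equations eliminates T: 97.968 = 24.5 a, so a = 3.9987 m/s².
Then from the hanging counterweight's equation, T = 13.7 × (9.8 − 3.9987) = 79.478 N.

79.5 N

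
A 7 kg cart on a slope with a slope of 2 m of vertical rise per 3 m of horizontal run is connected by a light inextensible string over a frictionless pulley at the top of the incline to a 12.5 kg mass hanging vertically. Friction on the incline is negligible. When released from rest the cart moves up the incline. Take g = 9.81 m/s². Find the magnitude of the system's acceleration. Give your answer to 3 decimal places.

For the cart on the incline: the weight component along the slope is m₁g sin 33.69° = 7 × 9.81 × 0.5547 = 38.091 N and the normal force is N = m₁g cos 33.69° = 57.137 N.
Newton's second law for the cart (up-slope positive): T − 38.091 = 7 a. For the hanging mass (downward positive): 12.5 × 9.81 − T = 12.5 a.
Adding the two equations eliminates T: 84.534 = 19.5 a, so a = 4.3351 m/s².

4.335 m/s²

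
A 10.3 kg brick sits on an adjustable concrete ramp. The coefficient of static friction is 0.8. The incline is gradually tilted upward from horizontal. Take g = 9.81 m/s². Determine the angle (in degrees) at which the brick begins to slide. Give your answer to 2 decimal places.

38.66°

At the threshold of sliding, static friction is at its maximum μ_s N and exactly balances the weight component along the incline: mg sin θ = μ_s mg cos θ.
Hence tan θ = μ_s = 0.8, so θ = arctan(0.8) = 38.6598°.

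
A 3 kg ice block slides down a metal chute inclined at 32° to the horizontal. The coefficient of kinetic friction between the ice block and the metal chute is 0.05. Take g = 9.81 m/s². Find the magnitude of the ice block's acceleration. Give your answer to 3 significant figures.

4.78 m/s²

Resolving the weight along the incline: the component pulling the ice block down the slope is mg sin 32° = 3 × 9.81 × 0.5299 = 15.595 N, and the normal force is N = mg cos 32° = 3 × 9.81 × 0.8480 = 24.957 N.
Kinetic friction acts up the slope with magnitude f = μN = 0.05 × 24.957 = 1.248 N.
Net force along the incline is 15.595 − 1.248 = 14.347 N, so a = 14.347 / 3 = 4.7823 m/s².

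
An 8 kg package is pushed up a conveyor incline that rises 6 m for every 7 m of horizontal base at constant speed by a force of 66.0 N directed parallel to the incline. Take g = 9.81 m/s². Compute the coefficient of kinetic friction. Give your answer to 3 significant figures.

0.250

At constant speed ΣF = 0 along the incline. The applied 66.0 N acts up the slope; the weight component mg sin 40.60° = 51.074 N and kinetic friction μN both act down the slope.
So 66.0 = 51.074 + μ × 59.586, giving μ = (66.0 − 51.074) / 59.586 = 0.2505.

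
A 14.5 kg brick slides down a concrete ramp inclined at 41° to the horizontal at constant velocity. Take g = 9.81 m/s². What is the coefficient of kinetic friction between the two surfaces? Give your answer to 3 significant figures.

At constant velocity the net force along the incline is zero: mg sin 41° = μ mg cos 41°.
So μ = tan 41° = 0.6561 / 0.7547 = 0.8694.

0.869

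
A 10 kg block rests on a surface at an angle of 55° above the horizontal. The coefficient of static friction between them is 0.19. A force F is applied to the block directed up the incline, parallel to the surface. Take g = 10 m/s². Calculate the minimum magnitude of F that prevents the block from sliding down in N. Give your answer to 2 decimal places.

71.02 N

The normal force is N = mg cos 55° = 57.358 N. With F at its minimum the block is on the verge of sliding down, so static friction is at its maximum μ_s N = 0.19 × 57.358 = 10.898 N and acts up the slope.
Equilibrium along the incline: F + μ_s N = mg sin 55°, so F = 81.915 − 10.898 = 71.017 N.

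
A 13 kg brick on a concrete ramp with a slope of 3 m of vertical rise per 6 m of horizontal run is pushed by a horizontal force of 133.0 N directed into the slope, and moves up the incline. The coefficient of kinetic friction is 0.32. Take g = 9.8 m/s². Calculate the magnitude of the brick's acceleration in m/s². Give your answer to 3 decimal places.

0.499 m/s²

The horizontal push has components F cos 26.57° = 133.0 × 0.8944 = 118.955 N up the incline and F sin 26.57° = 133.0 × 0.4472 = 59.478 N pressing into the surface.
The normal force is therefore N = mg cos 26.57° + F sin 26.57° = 113.947 + 59.478 = 173.425 N, and kinetic friction down the slope is μN = 0.32 × 173.425 = 55.496 N.
Along the incline: F cos 26.57° − mg sin 26.57° − μN = ma, so 118.955 − 56.973 − 55.496 = 13 a, giving a = 0.4989 m/s².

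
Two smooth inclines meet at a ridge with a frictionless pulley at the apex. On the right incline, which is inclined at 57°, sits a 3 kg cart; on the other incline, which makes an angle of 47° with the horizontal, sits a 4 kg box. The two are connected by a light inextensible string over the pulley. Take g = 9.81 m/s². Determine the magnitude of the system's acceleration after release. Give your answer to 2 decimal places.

Resolve each weight along its own incline: the 3 kg mass has component 3 × 9.81 × sin 57° = 24.682 N down its slope, and the 4 kg mass has 4 × 9.81 × sin 47° = 28.698 N down its slope.
The 4 kg side's 28.698 N exceeds the other side's 24.682 N, so that mass slides down and the 3 kg mass slides up. Taking that direction as positive, Newton's second law for the whole system gives 28.698 − 24.682 = (3 + 4) a, so a = 4.016 / 7 = 0.5737 m/s².

0.57 m/s²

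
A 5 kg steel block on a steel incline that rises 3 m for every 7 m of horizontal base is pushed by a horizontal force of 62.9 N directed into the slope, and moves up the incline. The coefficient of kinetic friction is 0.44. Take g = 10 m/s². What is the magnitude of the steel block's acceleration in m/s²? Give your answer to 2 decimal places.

1.40 m/s²

The horizontal push has components F cos 23.20° = 62.9 × 0.9191 = 57.811 N up the incline and F sin 23.20° = 62.9 × 0.3939 = 24.776 N pressing into the surface.
The normal force is therefore N = mg cos 23.20° + F sin 23.20° = 45.955 + 24.776 = 70.731 N, and kinetic friction down the slope is μN = 0.44 × 70.731 = 31.122 N.
Along the incline: F cos 23.20° − mg sin 23.20° − μN = ma, so 57.811 − 19.695 − 31.122 = 5 a, giving a = 1.3988 m/s².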